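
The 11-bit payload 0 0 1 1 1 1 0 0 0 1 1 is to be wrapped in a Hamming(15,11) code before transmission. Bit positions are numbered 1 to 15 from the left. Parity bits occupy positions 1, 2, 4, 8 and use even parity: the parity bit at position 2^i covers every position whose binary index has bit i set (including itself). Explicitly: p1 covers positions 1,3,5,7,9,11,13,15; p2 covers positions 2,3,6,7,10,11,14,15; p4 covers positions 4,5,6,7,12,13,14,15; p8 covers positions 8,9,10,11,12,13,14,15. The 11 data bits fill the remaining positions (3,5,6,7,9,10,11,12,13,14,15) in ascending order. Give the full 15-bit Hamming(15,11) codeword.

110001101100011

Place data bits at non-power-of-two positions: b3=0, b5=0, b6=1, b7=1, b9=1, b10=1, b11=0, b12=0, b13=0, b14=1, b15=1.
p1 = XOR of data positions {3,5,7,9,11,13,15} = 0⊕0⊕1⊕1⊕0⊕0⊕1 = 1
p2 = XOR of data positions {3,6,7,10,11,14,15} = 0⊕1⊕1⊕1⊕0⊕1⊕1 = 1
p4 = XOR of data positions {5,6,7,12,13,14,15} = 0⊕1⊕1⊕0⊕0⊕1⊕1 = 0
p8 = XOR of data positions {9,10,11,12,13,14,15} = 1⊕1⊕0⊕0⊕0⊕1⊕1 = 0
Codeword b1..b15 = 110001101100011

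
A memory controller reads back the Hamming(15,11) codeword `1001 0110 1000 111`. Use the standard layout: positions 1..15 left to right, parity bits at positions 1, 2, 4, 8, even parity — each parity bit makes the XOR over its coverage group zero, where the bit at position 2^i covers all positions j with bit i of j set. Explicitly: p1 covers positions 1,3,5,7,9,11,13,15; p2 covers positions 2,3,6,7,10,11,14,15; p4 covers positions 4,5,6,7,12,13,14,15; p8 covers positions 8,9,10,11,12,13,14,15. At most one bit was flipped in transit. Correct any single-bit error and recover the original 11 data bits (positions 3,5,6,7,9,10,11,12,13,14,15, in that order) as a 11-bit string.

s1: b1⊕b3⊕b5⊕b7⊕b9⊕b11⊕b13⊕b15 = 1⊕0⊕0⊕1⊕1⊕0⊕1⊕1 = 1
s2: b2⊕b3⊕b6⊕b7⊕b10⊕b11⊕b14⊕b15 = 0⊕0⊕1⊕1⊕0⊕0⊕1⊕1 = 0
s4: b4⊕b5⊕b6⊕b7⊕b12⊕b13⊕b14⊕b15 = 1⊕0⊕1⊕1⊕0⊕1⊕1⊕1 = 0
s8: b8⊕b9⊕b10⊕b11⊕b12⊕b13⊕b14⊕b15 = 0⊕1⊕0⊕0⊕0⊕1⊕1⊕1 = 0
Syndrome (s8...s1) = 0001 → position 1.
Flip bit 1: corrected codeword = 000101101000111
Data bits at positions 3,5,6,7,9,10,11,12,13,14,15: 00111000111

00111000111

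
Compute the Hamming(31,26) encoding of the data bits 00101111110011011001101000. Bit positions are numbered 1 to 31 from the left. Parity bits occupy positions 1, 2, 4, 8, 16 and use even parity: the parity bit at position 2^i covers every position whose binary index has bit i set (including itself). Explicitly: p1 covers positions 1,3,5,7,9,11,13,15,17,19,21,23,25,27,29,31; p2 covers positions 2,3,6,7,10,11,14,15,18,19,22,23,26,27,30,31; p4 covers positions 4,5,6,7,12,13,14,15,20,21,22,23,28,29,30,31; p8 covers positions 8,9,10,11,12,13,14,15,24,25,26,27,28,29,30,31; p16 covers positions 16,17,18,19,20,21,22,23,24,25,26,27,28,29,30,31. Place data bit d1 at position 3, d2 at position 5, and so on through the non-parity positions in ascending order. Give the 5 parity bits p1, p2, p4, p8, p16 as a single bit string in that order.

00111

Place data bits at non-power-of-two positions: b3=0, b5=0, b6=1, b7=0, b9=1, b10=1, b11=1, b12=1, b13=1, b14=1, b15=0, b17=0, b18=1, b19=1, b20=0, b21=1, b22=1, b23=0, b24=0, b25=1, b26=1, b27=0, b28=1, b29=0, b30=0, b31=0.
p1 = XOR of data positions {3,5,7,9,11,13,15,17,19,21,23,25,27,29,31} = 0⊕0⊕0⊕1⊕1⊕1⊕0⊕0⊕1⊕1⊕0⊕1⊕0⊕0⊕0 = 0
p2 = XOR of data positions {3,6,7,10,11,14,15,18,19,22,23,26,27,30,31} = 0⊕1⊕0⊕1⊕1⊕1⊕0⊕1⊕1⊕1⊕0⊕1⊕0⊕0⊕0 = 0
p4 = XOR of data positions {5,6,7,12,13,14,15,20,21,22,23,28,29,30,31} = 0⊕1⊕0⊕1⊕1⊕1⊕0⊕0⊕1⊕1⊕0⊕1⊕0⊕0⊕0 = 1
p8 = XOR of data positions {9,10,11,12,13,14,15,24,25,26,27,28,29,30,31} = 1⊕1⊕1⊕1⊕1⊕1⊕0⊕0⊕1⊕1⊕0⊕1⊕0⊕0⊕0 = 1
p16 = XOR of data positions {17,18,19,20,21,22,23,24,25,26,27,28,29,30,31} = 0⊕1⊕1⊕0⊕1⊕1⊕0⊕0⊕1⊕1⊕0⊕1⊕0⊕0⊕0 = 1
Parity bits p1,p2,p4,p8,p16 = 00111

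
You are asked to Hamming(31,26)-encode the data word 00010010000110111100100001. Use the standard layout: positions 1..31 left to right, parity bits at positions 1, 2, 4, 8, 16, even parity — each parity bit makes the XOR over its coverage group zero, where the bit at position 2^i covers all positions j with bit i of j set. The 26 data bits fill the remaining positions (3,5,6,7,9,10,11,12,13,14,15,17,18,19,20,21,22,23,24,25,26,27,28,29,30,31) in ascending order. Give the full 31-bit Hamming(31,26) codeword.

0100001100100000110111100100001

Place data bits at non-power-of-two positions: b3=0, b5=0, b6=0, b7=1, b9=0, b10=0, b11=1, b12=0, b13=0, b14=0, b15=0, b17=1, b18=1, b19=0, b20=1, b21=1, b22=1, b23=1, b24=0, b25=0, b26=1, b27=0, b28=0, b29=0, b30=0, b31=1.
p1 = XOR of data positions {3,5,7,9,11,13,15,17,19,21,23,25,27,29,31} = 0⊕0⊕1⊕0⊕1⊕0⊕0⊕1⊕0⊕1⊕1⊕0⊕0⊕0⊕1 = 0
p2 = XOR of data positions {3,6,7,10,11,14,15,18,19,22,23,26,27,30,31} = 0⊕0⊕1⊕0⊕1⊕0⊕0⊕1⊕0⊕1⊕1⊕1⊕0⊕0⊕1 = 1
p4 = XOR of data positions {5,6,7,12,13,14,15,20,21,22,23,28,29,30,31} = 0⊕0⊕1⊕0⊕0⊕0⊕0⊕1⊕1⊕1⊕1⊕0⊕0⊕0⊕1 = 0
p8 = XOR of data positions {9,10,11,12,13,14,15,24,25,26,27,28,29,30,31} = 0⊕0⊕1⊕0⊕0⊕0⊕0⊕0⊕0⊕1⊕0⊕0⊕0⊕0⊕1 = 1
p16 = XOR of data positions {17,18,19,20,21,22,23,24,25,26,27,28,29,30,31} = 1⊕1⊕0⊕1⊕1⊕1⊕1⊕0⊕0⊕1⊕0⊕0⊕0⊕0⊕1 = 0
Codeword b1..b31 = 0100001100100000110111100100001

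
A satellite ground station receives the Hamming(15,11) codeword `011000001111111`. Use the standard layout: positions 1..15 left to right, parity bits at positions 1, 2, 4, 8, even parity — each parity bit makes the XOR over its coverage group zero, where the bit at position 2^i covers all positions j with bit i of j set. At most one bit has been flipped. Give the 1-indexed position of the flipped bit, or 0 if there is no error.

9

s1: b1⊕b3⊕b5⊕b7⊕b9⊕b11⊕b13⊕b15 = 0⊕1⊕0⊕0⊕1⊕1⊕1⊕1 = 1
s2: b2⊕b3⊕b6⊕b7⊕b10⊕b11⊕b14⊕b15 = 1⊕1⊕0⊕0⊕1⊕1⊕1⊕1 = 0
s4: b4⊕b5⊕b6⊕b7⊕b12⊕b13⊕b14⊕b15 = 0⊕0⊕0⊕0⊕1⊕1⊕1⊕1 = 0
s8: b8⊕b9⊕b10⊕b11⊕b12⊕b13⊕b14⊕b15 = 0⊕1⊕1⊕1⊕1⊕1⊕1⊕1 = 1
Syndrome (s8...s1) = 1001 → position 9.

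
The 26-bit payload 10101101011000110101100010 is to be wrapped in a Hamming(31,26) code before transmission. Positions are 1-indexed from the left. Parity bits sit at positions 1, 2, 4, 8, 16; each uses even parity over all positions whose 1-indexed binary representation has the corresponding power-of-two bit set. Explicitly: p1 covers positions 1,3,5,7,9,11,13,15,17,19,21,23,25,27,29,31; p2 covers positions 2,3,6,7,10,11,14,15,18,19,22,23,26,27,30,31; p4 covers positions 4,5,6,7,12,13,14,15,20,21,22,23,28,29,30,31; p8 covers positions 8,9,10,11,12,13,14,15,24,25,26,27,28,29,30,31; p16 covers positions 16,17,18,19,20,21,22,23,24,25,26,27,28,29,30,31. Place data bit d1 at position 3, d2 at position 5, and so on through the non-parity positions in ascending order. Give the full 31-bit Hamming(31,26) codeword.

0010010011010110000110101100010

Place data bits at non-power-of-two positions: b3=1, b5=0, b6=1, b7=0, b9=1, b10=1, b11=0, b12=1, b13=0, b14=1, b15=1, b17=0, b18=0, b19=0, b20=1, b21=1, b22=0, b23=1, b24=0, b25=1, b26=1, b27=0, b28=0, b29=0, b30=1, b31=0.
p1 = XOR of data positions {3,5,7,9,11,13,15,17,19,21,23,25,27,29,31} = 1⊕0⊕0⊕1⊕0⊕0⊕1⊕0⊕0⊕1⊕1⊕1⊕0⊕0⊕0 = 0
p2 = XOR of data positions {3,6,7,10,11,14,15,18,19,22,23,26,27,30,31} = 1⊕1⊕0⊕1⊕0⊕1⊕1⊕0⊕0⊕0⊕1⊕1⊕0⊕1⊕0 = 0
p4 = XOR of data positions {5,6,7,12,13,14,15,20,21,22,23,28,29,30,31} = 0⊕1⊕0⊕1⊕0⊕1⊕1⊕1⊕1⊕0⊕1⊕0⊕0⊕1⊕0 = 0
p8 = XOR of data positions {9,10,11,12,13,14,15,24,25,26,27,28,29,30,31} = 1⊕1⊕0⊕1⊕0⊕1⊕1⊕0⊕1⊕1⊕0⊕0⊕0⊕1⊕0 = 0
p16 = XOR of data positions {17,18,19,20,21,22,23,24,25,26,27,28,29,30,31} = 0⊕0⊕0⊕1⊕1⊕0⊕1⊕0⊕1⊕1⊕0⊕0⊕0⊕1⊕0 = 0
Codeword b1..b31 = 0010010011010110000110101100010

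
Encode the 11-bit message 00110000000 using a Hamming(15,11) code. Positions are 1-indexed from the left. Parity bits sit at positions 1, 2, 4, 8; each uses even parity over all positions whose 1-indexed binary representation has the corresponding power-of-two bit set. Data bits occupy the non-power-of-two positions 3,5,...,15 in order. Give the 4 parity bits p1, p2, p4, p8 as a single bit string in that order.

1000

Place data bits at non-power-of-two positions: b3=0, b5=0, b6=1, b7=1, b9=0, b10=0, b11=0, b12=0, b13=0, b14=0, b15=0.
p1 = XOR of data positions {3,5,7,9,11,13,15} = 0⊕0⊕1⊕0⊕0⊕0⊕0 = 1
p2 = XOR of data positions {3,6,7,10,11,14,15} = 0⊕1⊕1⊕0⊕0⊕0⊕0 = 0
p4 = XOR of data positions {5,6,7,12,13,14,15} = 0⊕1⊕1⊕0⊕0⊕0⊕0 = 0
p8 = XOR of data positions {9,10,11,12,13,14,15} = 0⊕0⊕0⊕0⊕0⊕0⊕0 = 0
Parity bits p1,p2,p4,p8 = 1000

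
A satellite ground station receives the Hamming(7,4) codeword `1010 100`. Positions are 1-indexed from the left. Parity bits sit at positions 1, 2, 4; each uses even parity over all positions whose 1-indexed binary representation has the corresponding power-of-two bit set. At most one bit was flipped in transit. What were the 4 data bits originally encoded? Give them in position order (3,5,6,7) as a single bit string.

s1: b1⊕b3⊕b5⊕b7 = 1⊕1⊕1⊕0 = 1
s2: b2⊕b3⊕b6⊕b7 = 0⊕1⊕0⊕0 = 1
s4: b4⊕b5⊕b6⊕b7 = 0⊕1⊕0⊕0 = 1
Syndrome (s4...s1) = 111 → position 7.
Flip bit 7: corrected codeword = 1010101
Data bits at positions 3,5,6,7: 1101

1101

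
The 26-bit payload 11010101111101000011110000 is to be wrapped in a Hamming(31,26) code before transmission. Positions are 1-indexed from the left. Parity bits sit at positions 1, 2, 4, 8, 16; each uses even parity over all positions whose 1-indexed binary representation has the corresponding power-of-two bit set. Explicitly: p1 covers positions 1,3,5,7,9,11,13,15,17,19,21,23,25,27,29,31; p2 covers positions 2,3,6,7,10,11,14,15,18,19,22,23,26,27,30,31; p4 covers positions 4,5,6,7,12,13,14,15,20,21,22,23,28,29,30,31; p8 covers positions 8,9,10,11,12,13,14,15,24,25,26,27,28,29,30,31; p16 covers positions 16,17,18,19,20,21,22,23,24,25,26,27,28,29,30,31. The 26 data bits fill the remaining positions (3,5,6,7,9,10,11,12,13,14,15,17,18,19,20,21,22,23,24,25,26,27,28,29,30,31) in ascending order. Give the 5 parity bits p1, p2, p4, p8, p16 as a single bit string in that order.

Place data bits at non-power-of-two positions: b3=1, b5=1, b6=0, b7=1, b9=0, b10=1, b11=0, b12=1, b13=1, b14=1, b15=1, b17=1, b18=0, b19=1, b20=0, b21=0, b22=0, b23=0, b24=1, b25=1, b26=1, b27=1, b28=0, b29=0, b30=0, b31=0.
p1 = XOR of data positions {3,5,7,9,11,13,15,17,19,21,23,25,27,29,31} = 1⊕1⊕1⊕0⊕0⊕1⊕1⊕1⊕1⊕0⊕0⊕1⊕1⊕0⊕0 = 1
p2 = XOR of data positions {3,6,7,10,11,14,15,18,19,22,23,26,27,30,31} = 1⊕0⊕1⊕1⊕0⊕1⊕1⊕0⊕1⊕0⊕0⊕1⊕1⊕0⊕0 = 0
p4 = XOR of data positions {5,6,7,12,13,14,15,20,21,22,23,28,29,30,31} = 1⊕0⊕1⊕1⊕1⊕1⊕1⊕0⊕0⊕0⊕0⊕0⊕0⊕0⊕0 = 0
p8 = XOR of data positions {9,10,11,12,13,14,15,24,25,26,27,28,29,30,31} = 0⊕1⊕0⊕1⊕1⊕1⊕1⊕1⊕1⊕1⊕1⊕0⊕0⊕0⊕0 = 1
p16 = XOR of data positions {17,18,19,20,21,22,23,24,25,26,27,28,29,30,31} = 1⊕0⊕1⊕0⊕0⊕0⊕0⊕1⊕1⊕1⊕1⊕0⊕0⊕0⊕0 = 0
Parity bits p1,p2,p4,p8,p16 = 10010

10010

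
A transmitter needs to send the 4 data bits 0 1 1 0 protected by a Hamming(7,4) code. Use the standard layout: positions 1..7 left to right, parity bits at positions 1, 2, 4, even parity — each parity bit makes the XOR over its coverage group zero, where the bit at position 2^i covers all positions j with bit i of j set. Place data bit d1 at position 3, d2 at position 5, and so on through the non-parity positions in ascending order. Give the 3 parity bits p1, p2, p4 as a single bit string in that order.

Place data bits at non-power-of-two positions: b3=0, b5=1, b6=1, b7=0.
p1 = XOR of data positions {3,5,7} = 0⊕1⊕0 = 1
p2 = XOR of data positions {3,6,7} = 0⊕1⊕0 = 1
p4 = XOR of data positions {5,6,7} = 1⊕1⊕0 = 0
Parity bits p1,p2,p4 = 110

110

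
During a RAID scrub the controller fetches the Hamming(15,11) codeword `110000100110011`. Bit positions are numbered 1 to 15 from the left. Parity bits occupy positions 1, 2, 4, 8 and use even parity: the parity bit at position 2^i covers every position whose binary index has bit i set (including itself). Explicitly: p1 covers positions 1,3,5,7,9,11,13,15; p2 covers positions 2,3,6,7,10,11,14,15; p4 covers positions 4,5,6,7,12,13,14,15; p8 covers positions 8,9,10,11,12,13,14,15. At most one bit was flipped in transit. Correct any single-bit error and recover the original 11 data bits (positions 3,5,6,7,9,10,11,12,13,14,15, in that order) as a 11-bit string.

00010110011

s1: b1⊕b3⊕b5⊕b7⊕b9⊕b11⊕b13⊕b15 = 1⊕0⊕0⊕1⊕0⊕1⊕0⊕1 = 0
s2: b2⊕b3⊕b6⊕b7⊕b10⊕b11⊕b14⊕b15 = 1⊕0⊕0⊕1⊕1⊕1⊕1⊕1 = 0
s4: b4⊕b5⊕b6⊕b7⊕b12⊕b13⊕b14⊕b15 = 0⊕0⊕0⊕1⊕0⊕0⊕1⊕1 = 1
s8: b8⊕b9⊕b10⊕b11⊕b12⊕b13⊕b14⊕b15 = 0⊕0⊕1⊕1⊕0⊕0⊕1⊕1 = 0
Syndrome (s8...s1) = 0100 → position 4.
Flip bit 4: corrected codeword = 110100100110011
Data bits at positions 3,5,6,7,9,10,11,12,13,14,15: 00010110011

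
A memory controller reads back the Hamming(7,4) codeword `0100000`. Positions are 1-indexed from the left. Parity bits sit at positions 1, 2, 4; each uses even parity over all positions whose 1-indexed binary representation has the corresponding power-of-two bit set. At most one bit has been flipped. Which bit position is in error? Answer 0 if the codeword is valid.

s1: b1⊕b3⊕b5⊕b7 = 0⊕0⊕0⊕0 = 0
s2: b2⊕b3⊕b6⊕b7 = 1⊕0⊕0⊕0 = 1
s4: b4⊕b5⊕b6⊕b7 = 0⊕0⊕0⊕0 = 0
Syndrome (s4...s1) = 010 → position 2.

2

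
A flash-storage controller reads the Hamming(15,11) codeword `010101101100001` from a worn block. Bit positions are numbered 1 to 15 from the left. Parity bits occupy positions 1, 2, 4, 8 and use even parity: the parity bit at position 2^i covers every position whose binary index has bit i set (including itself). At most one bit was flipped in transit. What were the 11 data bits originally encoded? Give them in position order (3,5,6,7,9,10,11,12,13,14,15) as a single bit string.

00111110001

s1: b1⊕b3⊕b5⊕b7⊕b9⊕b11⊕b13⊕b15 = 0⊕0⊕0⊕1⊕1⊕0⊕0⊕1 = 1
s2: b2⊕b3⊕b6⊕b7⊕b10⊕b11⊕b14⊕b15 = 1⊕0⊕1⊕1⊕1⊕0⊕0⊕1 = 1
s4: b4⊕b5⊕b6⊕b7⊕b12⊕b13⊕b14⊕b15 = 1⊕0⊕1⊕1⊕0⊕0⊕0⊕1 = 0
s8: b8⊕b9⊕b10⊕b11⊕b12⊕b13⊕b14⊕b15 = 0⊕1⊕1⊕0⊕0⊕0⊕0⊕1 = 1
Syndrome (s8...s1) = 1011 → position 11.
Flip bit 11: corrected codeword = 010101101110001
Data bits at positions 3,5,6,7,9,10,11,12,13,14,15: 00111110001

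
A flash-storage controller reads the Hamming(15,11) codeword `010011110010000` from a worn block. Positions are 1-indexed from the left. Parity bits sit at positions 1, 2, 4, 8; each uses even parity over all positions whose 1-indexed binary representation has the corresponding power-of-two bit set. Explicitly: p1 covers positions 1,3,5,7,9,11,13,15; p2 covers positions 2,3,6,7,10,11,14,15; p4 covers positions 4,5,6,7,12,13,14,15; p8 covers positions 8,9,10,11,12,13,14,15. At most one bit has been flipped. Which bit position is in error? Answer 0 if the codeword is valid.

s1: b1⊕b3⊕b5⊕b7⊕b9⊕b11⊕b13⊕b15 = 0⊕0⊕1⊕1⊕0⊕1⊕0⊕0 = 1
s2: b2⊕b3⊕b6⊕b7⊕b10⊕b11⊕b14⊕b15 = 1⊕0⊕1⊕1⊕0⊕1⊕0⊕0 = 0
s4: b4⊕b5⊕b6⊕b7⊕b12⊕b13⊕b14⊕b15 = 0⊕1⊕1⊕1⊕0⊕0⊕0⊕0 = 1
s8: b8⊕b9⊕b10⊕b11⊕b12⊕b13⊕b14⊕b15 = 1⊕0⊕0⊕1⊕0⊕0⊕0⊕0 = 0
Syndrome (s8...s1) = 0101 → position 5.

5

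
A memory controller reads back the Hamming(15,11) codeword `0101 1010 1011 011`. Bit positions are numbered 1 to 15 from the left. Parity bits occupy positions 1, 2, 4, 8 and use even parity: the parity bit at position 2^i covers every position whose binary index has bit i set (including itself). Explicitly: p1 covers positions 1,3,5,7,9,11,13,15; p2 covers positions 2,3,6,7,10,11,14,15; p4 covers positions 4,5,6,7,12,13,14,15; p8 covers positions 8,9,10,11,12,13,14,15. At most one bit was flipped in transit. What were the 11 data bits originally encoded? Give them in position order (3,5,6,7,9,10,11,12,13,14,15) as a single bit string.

s1: b1⊕b3⊕b5⊕b7⊕b9⊕b11⊕b13⊕b15 = 0⊕0⊕1⊕1⊕1⊕1⊕0⊕1 = 1
s2: b2⊕b3⊕b6⊕b7⊕b10⊕b11⊕b14⊕b15 = 1⊕0⊕0⊕1⊕0⊕1⊕1⊕1 = 1
s4: b4⊕b5⊕b6⊕b7⊕b12⊕b13⊕b14⊕b15 = 1⊕1⊕0⊕1⊕1⊕0⊕1⊕1 = 0
s8: b8⊕b9⊕b10⊕b11⊕b12⊕b13⊕b14⊕b15 = 0⊕1⊕0⊕1⊕1⊕0⊕1⊕1 = 1
Syndrome (s8...s1) = 1011 → position 11.
Flip bit 11: corrected codeword = 010110101001011
Data bits at positions 3,5,6,7,9,10,11,12,13,14,15: 01011001011

01011001011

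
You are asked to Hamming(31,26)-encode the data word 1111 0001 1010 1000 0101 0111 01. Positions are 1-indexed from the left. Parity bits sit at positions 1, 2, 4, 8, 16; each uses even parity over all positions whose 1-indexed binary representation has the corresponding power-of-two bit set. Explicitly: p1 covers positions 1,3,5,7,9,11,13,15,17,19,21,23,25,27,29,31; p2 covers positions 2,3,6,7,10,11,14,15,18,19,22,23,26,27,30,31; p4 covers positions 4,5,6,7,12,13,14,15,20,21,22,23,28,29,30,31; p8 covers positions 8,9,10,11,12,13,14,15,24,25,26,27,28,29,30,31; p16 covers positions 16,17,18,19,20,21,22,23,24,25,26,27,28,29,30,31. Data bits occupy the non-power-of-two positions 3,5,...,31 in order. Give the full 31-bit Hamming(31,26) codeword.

Place data bits at non-power-of-two positions: b3=1, b5=1, b6=1, b7=1, b9=0, b10=0, b11=0, b12=1, b13=1, b14=0, b15=1, b17=0, b18=1, b19=0, b20=0, b21=0, b22=0, b23=1, b24=0, b25=1, b26=0, b27=1, b28=1, b29=1, b30=0, b31=1.
p1 = XOR of data positions {3,5,7,9,11,13,15,17,19,21,23,25,27,29,31} = 1⊕1⊕1⊕0⊕0⊕1⊕1⊕0⊕0⊕0⊕1⊕1⊕1⊕1⊕1 = 0
p2 = XOR of data positions {3,6,7,10,11,14,15,18,19,22,23,26,27,30,31} = 1⊕1⊕1⊕0⊕0⊕0⊕1⊕1⊕0⊕0⊕1⊕0⊕1⊕0⊕1 = 0
p4 = XOR of data positions {5,6,7,12,13,14,15,20,21,22,23,28,29,30,31} = 1⊕1⊕1⊕1⊕1⊕0⊕1⊕0⊕0⊕0⊕1⊕1⊕1⊕0⊕1 = 0
p8 = XOR of data positions {9,10,11,12,13,14,15,24,25,26,27,28,29,30,31} = 0⊕0⊕0⊕1⊕1⊕0⊕1⊕0⊕1⊕0⊕1⊕1⊕1⊕0⊕1 = 0
p16 = XOR of data positions {17,18,19,20,21,22,23,24,25,26,27,28,29,30,31} = 0⊕1⊕0⊕0⊕0⊕0⊕1⊕0⊕1⊕0⊕1⊕1⊕1⊕0⊕1 = 1
Codeword b1..b31 = 0010111000011011010000101011101

0010111000011011010000101011101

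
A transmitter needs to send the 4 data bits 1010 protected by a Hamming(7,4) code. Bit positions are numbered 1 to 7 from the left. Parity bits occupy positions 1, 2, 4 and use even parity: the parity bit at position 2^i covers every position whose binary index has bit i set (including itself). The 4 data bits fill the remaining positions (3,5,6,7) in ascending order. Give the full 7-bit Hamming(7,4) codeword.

Place data bits at non-power-of-two positions: b3=1, b5=0, b6=1, b7=0.
p1 = XOR of data positions {3,5,7} = 1⊕0⊕0 = 1
p2 = XOR of data positions {3,6,7} = 1⊕1⊕0 = 0
p4 = XOR of data positions {5,6,7} = 0⊕1⊕0 = 1
Codeword b1..b7 = 1011010

1011010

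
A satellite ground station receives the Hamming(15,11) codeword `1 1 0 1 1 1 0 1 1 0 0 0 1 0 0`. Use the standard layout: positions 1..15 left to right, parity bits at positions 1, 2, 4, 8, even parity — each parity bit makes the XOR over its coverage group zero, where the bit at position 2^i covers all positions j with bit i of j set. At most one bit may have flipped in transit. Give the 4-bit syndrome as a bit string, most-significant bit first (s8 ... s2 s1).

s1: b1⊕b3⊕b5⊕b7⊕b9⊕b11⊕b13⊕b15 = 1⊕0⊕1⊕0⊕1⊕0⊕1⊕0 = 0
s2: b2⊕b3⊕b6⊕b7⊕b10⊕b11⊕b14⊕b15 = 1⊕0⊕1⊕0⊕0⊕0⊕0⊕0 = 0
s4: b4⊕b5⊕b6⊕b7⊕b12⊕b13⊕b14⊕b15 = 1⊕1⊕1⊕0⊕0⊕1⊕0⊕0 = 0
s8: b8⊕b9⊕b10⊕b11⊕b12⊕b13⊕b14⊕b15 = 1⊕1⊕0⊕0⊕0⊕1⊕0⊕0 = 1
Syndrome (s8...s1) = 1000 → position 8.

1000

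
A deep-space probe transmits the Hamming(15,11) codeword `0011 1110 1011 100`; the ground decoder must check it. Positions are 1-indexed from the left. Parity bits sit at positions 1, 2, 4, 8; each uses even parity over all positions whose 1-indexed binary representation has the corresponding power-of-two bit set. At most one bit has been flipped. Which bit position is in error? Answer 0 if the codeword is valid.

0

s1: b1⊕b3⊕b5⊕b7⊕b9⊕b11⊕b13⊕b15 = 0⊕1⊕1⊕1⊕1⊕1⊕1⊕0 = 0
s2: b2⊕b3⊕b6⊕b7⊕b10⊕b11⊕b14⊕b15 = 0⊕1⊕1⊕1⊕0⊕1⊕0⊕0 = 0
s4: b4⊕b5⊕b6⊕b7⊕b12⊕b13⊕b14⊕b15 = 1⊕1⊕1⊕1⊕1⊕1⊕0⊕0 = 0
s8: b8⊕b9⊕b10⊕b11⊕b12⊕b13⊕b14⊕b15 = 0⊕1⊕0⊕1⊕1⊕1⊕0⊕0 = 0
Syndrome (s8...s1) = 0000 → position 0 (no error).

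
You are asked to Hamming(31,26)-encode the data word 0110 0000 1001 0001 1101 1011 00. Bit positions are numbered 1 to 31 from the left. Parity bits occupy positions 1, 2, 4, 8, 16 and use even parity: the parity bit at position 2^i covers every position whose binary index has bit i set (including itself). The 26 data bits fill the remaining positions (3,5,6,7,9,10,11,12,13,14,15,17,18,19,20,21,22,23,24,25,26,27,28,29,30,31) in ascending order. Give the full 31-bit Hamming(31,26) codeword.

1000110100001000100011101101100

Place data bits at non-power-of-two positions: b3=0, b5=1, b6=1, b7=0, b9=0, b10=0, b11=0, b12=0, b13=1, b14=0, b15=0, b17=1, b18=0, b19=0, b20=0, b21=1, b22=1, b23=1, b24=0, b25=1, b26=1, b27=0, b28=1, b29=1, b30=0, b31=0.
p1 = XOR of data positions {3,5,7,9,11,13,15,17,19,21,23,25,27,29,31} = 0⊕1⊕0⊕0⊕0⊕1⊕0⊕1⊕0⊕1⊕1⊕1⊕0⊕1⊕0 = 1
p2 = XOR of data positions {3,6,7,10,11,14,15,18,19,22,23,26,27,30,31} = 0⊕1⊕0⊕0⊕0⊕0⊕0⊕0⊕0⊕1⊕1⊕1⊕0⊕0⊕0 = 0
p4 = XOR of data positions {5,6,7,12,13,14,15,20,21,22,23,28,29,30,31} = 1⊕1⊕0⊕0⊕1⊕0⊕0⊕0⊕1⊕1⊕1⊕1⊕1⊕0⊕0 = 0
p8 = XOR of data positions {9,10,11,12,13,14,15,24,25,26,27,28,29,30,31} = 0⊕0⊕0⊕0⊕1⊕0⊕0⊕0⊕1⊕1⊕0⊕1⊕1⊕0⊕0 = 1
p16 = XOR of data positions {17,18,19,20,21,22,23,24,25,26,27,28,29,30,31} = 1⊕0⊕0⊕0⊕1⊕1⊕1⊕0⊕1⊕1⊕0⊕1⊕1⊕0⊕0 = 0
Codeword b1..b31 = 1000110100001000100011101101100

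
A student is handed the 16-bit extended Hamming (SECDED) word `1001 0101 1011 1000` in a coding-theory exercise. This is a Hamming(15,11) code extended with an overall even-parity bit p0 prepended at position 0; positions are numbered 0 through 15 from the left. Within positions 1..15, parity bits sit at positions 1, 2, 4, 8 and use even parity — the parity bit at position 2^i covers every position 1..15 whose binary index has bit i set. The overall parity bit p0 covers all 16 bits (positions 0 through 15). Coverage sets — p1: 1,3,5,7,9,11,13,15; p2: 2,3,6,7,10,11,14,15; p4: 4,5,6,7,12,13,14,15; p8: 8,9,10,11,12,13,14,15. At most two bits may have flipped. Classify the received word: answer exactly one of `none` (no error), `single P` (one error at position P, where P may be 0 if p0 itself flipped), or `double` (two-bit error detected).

s1: b1⊕b3⊕b5⊕b7⊕b9⊕b11⊕b13⊕b15 = 0⊕1⊕1⊕1⊕0⊕1⊕0⊕0 = 0
s2: b2⊕b3⊕b6⊕b7⊕b10⊕b11⊕b14⊕b15 = 0⊕1⊕0⊕1⊕1⊕1⊕0⊕0 = 0
s4: b4⊕b5⊕b6⊕b7⊕b12⊕b13⊕b14⊕b15 = 0⊕1⊕0⊕1⊕1⊕0⊕0⊕0 = 1
s8: b8⊕b9⊕b10⊕b11⊕b12⊕b13⊕b14⊕b15 = 1⊕0⊕1⊕1⊕1⊕0⊕0⊕0 = 0
Syndrome (s8...s1) = 0100 → position 4.
Overall parity (XOR of all 16 bits, including p0): 1⊕0⊕0⊕1⊕0⊕1⊕0⊕1⊕1⊕0⊕1⊕1⊕1⊕0⊕0⊕0 = 0
Overall=0, syndrome position=4 → double-bit error detected (uncorrectable).

double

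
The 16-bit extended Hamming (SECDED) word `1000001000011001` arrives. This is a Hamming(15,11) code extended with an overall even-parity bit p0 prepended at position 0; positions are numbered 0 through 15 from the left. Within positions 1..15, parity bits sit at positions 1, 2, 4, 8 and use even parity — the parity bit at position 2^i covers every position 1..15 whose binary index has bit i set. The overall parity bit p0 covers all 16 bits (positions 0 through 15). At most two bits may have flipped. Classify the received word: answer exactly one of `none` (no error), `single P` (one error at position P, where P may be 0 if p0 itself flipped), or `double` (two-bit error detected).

s1: b1⊕b3⊕b5⊕b7⊕b9⊕b11⊕b13⊕b15 = 0⊕0⊕0⊕0⊕0⊕1⊕0⊕1 = 0
s2: b2⊕b3⊕b6⊕b7⊕b10⊕b11⊕b14⊕b15 = 0⊕0⊕1⊕0⊕0⊕1⊕0⊕1 = 1
s4: b4⊕b5⊕b6⊕b7⊕b12⊕b13⊕b14⊕b15 = 0⊕0⊕1⊕0⊕1⊕0⊕0⊕1 = 1
s8: b8⊕b9⊕b10⊕b11⊕b12⊕b13⊕b14⊕b15 = 0⊕0⊕0⊕1⊕1⊕0⊕0⊕1 = 1
Syndrome (s8...s1) = 1110 → position 14.
Overall parity (XOR of all 16 bits, including p0): 1⊕0⊕0⊕0⊕0⊕0⊕1⊕0⊕0⊕0⊕0⊕1⊕1⊕0⊕0⊕1 = 1
Overall=1, syndrome position=14 → single-bit error at position 14.

single 14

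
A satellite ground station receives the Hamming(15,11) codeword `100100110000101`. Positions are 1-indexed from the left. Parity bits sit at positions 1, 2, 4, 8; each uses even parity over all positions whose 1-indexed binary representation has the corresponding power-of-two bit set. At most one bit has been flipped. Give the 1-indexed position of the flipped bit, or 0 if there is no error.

8

s1: b1⊕b3⊕b5⊕b7⊕b9⊕b11⊕b13⊕b15 = 1⊕0⊕0⊕1⊕0⊕0⊕1⊕1 = 0
s2: b2⊕b3⊕b6⊕b7⊕b10⊕b11⊕b14⊕b15 = 0⊕0⊕0⊕1⊕0⊕0⊕0⊕1 = 0
s4: b4⊕b5⊕b6⊕b7⊕b12⊕b13⊕b14⊕b15 = 1⊕0⊕0⊕1⊕0⊕1⊕0⊕1 = 0
s8: b8⊕b9⊕b10⊕b11⊕b12⊕b13⊕b14⊕b15 = 1⊕0⊕0⊕0⊕0⊕1⊕0⊕1 = 1
Syndrome (s8...s1) = 1000 → position 8.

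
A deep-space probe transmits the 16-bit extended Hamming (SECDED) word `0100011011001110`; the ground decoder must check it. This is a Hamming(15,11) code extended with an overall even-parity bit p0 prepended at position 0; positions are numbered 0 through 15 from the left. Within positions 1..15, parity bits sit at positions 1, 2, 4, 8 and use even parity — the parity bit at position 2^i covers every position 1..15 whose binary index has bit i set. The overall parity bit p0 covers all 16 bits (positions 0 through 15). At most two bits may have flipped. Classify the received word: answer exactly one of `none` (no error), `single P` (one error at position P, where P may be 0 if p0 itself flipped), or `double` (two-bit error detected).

double

s1: b1⊕b3⊕b5⊕b7⊕b9⊕b11⊕b13⊕b15 = 1⊕0⊕1⊕0⊕1⊕0⊕1⊕0 = 0
s2: b2⊕b3⊕b6⊕b7⊕b10⊕b11⊕b14⊕b15 = 0⊕0⊕1⊕0⊕0⊕0⊕1⊕0 = 0
s4: b4⊕b5⊕b6⊕b7⊕b12⊕b13⊕b14⊕b15 = 0⊕1⊕1⊕0⊕1⊕1⊕1⊕0 = 1
s8: b8⊕b9⊕b10⊕b11⊕b12⊕b13⊕b14⊕b15 = 1⊕1⊕0⊕0⊕1⊕1⊕1⊕0 = 1
Syndrome (s8...s1) = 1100 → position 12.
Overall parity (XOR of all 16 bits, including p0): 0⊕1⊕0⊕0⊕0⊕1⊕1⊕0⊕1⊕1⊕0⊕0⊕1⊕1⊕1⊕0 = 0
Overall=0, syndrome position=12 → double-bit error detected (uncorrectable).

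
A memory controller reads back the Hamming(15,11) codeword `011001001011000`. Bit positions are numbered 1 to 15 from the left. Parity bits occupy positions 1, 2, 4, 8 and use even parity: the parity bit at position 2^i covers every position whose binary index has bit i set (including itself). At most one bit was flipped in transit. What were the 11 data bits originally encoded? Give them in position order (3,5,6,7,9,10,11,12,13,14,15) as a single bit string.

10100011000

s1: b1⊕b3⊕b5⊕b7⊕b9⊕b11⊕b13⊕b15 = 0⊕1⊕0⊕0⊕1⊕1⊕0⊕0 = 1
s2: b2⊕b3⊕b6⊕b7⊕b10⊕b11⊕b14⊕b15 = 1⊕1⊕1⊕0⊕0⊕1⊕0⊕0 = 0
s4: b4⊕b5⊕b6⊕b7⊕b12⊕b13⊕b14⊕b15 = 0⊕0⊕1⊕0⊕1⊕0⊕0⊕0 = 0
s8: b8⊕b9⊕b10⊕b11⊕b12⊕b13⊕b14⊕b15 = 0⊕1⊕0⊕1⊕1⊕0⊕0⊕0 = 1
Syndrome (s8...s1) = 1001 → position 9.
Flip bit 9: corrected codeword = 011001000011000
Data bits at positions 3,5,6,7,9,10,11,12,13,14,15: 10100011000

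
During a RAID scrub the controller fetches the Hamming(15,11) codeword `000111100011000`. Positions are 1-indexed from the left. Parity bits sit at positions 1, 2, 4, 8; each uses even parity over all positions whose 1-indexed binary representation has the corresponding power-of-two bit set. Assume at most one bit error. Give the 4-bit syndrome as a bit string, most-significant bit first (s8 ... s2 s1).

0111

s1: b1⊕b3⊕b5⊕b7⊕b9⊕b11⊕b13⊕b15 = 0⊕0⊕1⊕1⊕0⊕1⊕0⊕0 = 1
s2: b2⊕b3⊕b6⊕b7⊕b10⊕b11⊕b14⊕b15 = 0⊕0⊕1⊕1⊕0⊕1⊕0⊕0 = 1
s4: b4⊕b5⊕b6⊕b7⊕b12⊕b13⊕b14⊕b15 = 1⊕1⊕1⊕1⊕1⊕0⊕0⊕0 = 1
s8: b8⊕b9⊕b10⊕b11⊕b12⊕b13⊕b14⊕b15 = 0⊕0⊕0⊕1⊕1⊕0⊕0⊕0 = 0
Syndrome (s8...s1) = 0111 → position 7.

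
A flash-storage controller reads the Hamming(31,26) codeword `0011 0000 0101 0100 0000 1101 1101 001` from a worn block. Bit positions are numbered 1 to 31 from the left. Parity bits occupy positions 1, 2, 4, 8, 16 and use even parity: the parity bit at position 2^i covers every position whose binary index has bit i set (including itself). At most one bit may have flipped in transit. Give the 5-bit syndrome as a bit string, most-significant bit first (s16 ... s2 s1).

10100

s1: b1⊕b3⊕b5⊕b7⊕b9⊕b11⊕b13⊕b15⊕b17⊕b19⊕b21⊕b23⊕b25⊕b27⊕b29⊕b31 = 0⊕1⊕0⊕0⊕0⊕0⊕0⊕0⊕0⊕0⊕1⊕0⊕1⊕0⊕0⊕1 = 0
s2: b2⊕b3⊕b6⊕b7⊕b10⊕b11⊕b14⊕b15⊕b18⊕b19⊕b22⊕b23⊕b26⊕b27⊕b30⊕b31 = 0⊕1⊕0⊕0⊕1⊕0⊕1⊕0⊕0⊕0⊕1⊕0⊕1⊕0⊕0⊕1 = 0
s4: b4⊕b5⊕b6⊕b7⊕b12⊕b13⊕b14⊕b15⊕b20⊕b21⊕b22⊕b23⊕b28⊕b29⊕b30⊕b31 = 1⊕0⊕0⊕0⊕1⊕0⊕1⊕0⊕0⊕1⊕1⊕0⊕1⊕0⊕0⊕1 = 1
s8: b8⊕b9⊕b10⊕b11⊕b12⊕b13⊕b14⊕b15⊕b24⊕b25⊕b26⊕b27⊕b28⊕b29⊕b30⊕b31 = 0⊕0⊕1⊕0⊕1⊕0⊕1⊕0⊕1⊕1⊕1⊕0⊕1⊕0⊕0⊕1 = 0
s16: b16⊕b17⊕b18⊕b19⊕b20⊕b21⊕b22⊕b23⊕b24⊕b25⊕b26⊕b27⊕b28⊕b29⊕b30⊕b31 = 0⊕0⊕0⊕0⊕0⊕1⊕1⊕0⊕1⊕1⊕1⊕0⊕1⊕0⊕0⊕1 = 1
Syndrome (s16...s1) = 10100 → position 20.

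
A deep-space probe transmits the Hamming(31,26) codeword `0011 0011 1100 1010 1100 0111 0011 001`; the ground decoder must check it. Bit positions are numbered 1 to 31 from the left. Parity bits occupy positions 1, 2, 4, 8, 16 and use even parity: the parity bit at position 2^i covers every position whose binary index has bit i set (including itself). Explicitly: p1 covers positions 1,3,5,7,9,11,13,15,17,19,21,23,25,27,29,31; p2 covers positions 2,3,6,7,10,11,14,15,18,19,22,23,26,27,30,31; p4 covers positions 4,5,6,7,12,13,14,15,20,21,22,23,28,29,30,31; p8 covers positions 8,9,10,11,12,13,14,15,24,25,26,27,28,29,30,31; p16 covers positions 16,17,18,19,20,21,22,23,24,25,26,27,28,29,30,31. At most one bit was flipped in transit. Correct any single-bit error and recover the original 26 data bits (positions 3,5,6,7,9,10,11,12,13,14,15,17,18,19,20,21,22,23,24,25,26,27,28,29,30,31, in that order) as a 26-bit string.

s1: b1⊕b3⊕b5⊕b7⊕b9⊕b11⊕b13⊕b15⊕b17⊕b19⊕b21⊕b23⊕b25⊕b27⊕b29⊕b31 = 0⊕1⊕0⊕1⊕1⊕0⊕1⊕1⊕1⊕0⊕0⊕1⊕0⊕1⊕0⊕1 = 1
s2: b2⊕b3⊕b6⊕b7⊕b10⊕b11⊕b14⊕b15⊕b18⊕b19⊕b22⊕b23⊕b26⊕b27⊕b30⊕b31 = 0⊕1⊕0⊕1⊕1⊕0⊕0⊕1⊕1⊕0⊕1⊕1⊕0⊕1⊕0⊕1 = 1
s4: b4⊕b5⊕b6⊕b7⊕b12⊕b13⊕b14⊕b15⊕b20⊕b21⊕b22⊕b23⊕b28⊕b29⊕b30⊕b31 = 1⊕0⊕0⊕1⊕0⊕1⊕0⊕1⊕0⊕0⊕1⊕1⊕1⊕0⊕0⊕1 = 0
s8: b8⊕b9⊕b10⊕b11⊕b12⊕b13⊕b14⊕b15⊕b24⊕b25⊕b26⊕b27⊕b28⊕b29⊕b30⊕b31 = 1⊕1⊕1⊕0⊕0⊕1⊕0⊕1⊕1⊕0⊕0⊕1⊕1⊕0⊕0⊕1 = 1
s16: b16⊕b17⊕b18⊕b19⊕b20⊕b21⊕b22⊕b23⊕b24⊕b25⊕b26⊕b27⊕b28⊕b29⊕b30⊕b31 = 0⊕1⊕1⊕0⊕0⊕0⊕1⊕1⊕1⊕0⊕0⊕1⊕1⊕0⊕0⊕1 = 0
Syndrome (s16...s1) = 01011 → position 11.
Flip bit 11: corrected codeword = 0011001111101010110001110011001
Data bits at positions 3,5,6,7,9,10,11,12,13,14,15,17,18,19,20,21,22,23,24,25,26,27,28,29,30,31: 10011110101110001110011001

10011110101110001110011001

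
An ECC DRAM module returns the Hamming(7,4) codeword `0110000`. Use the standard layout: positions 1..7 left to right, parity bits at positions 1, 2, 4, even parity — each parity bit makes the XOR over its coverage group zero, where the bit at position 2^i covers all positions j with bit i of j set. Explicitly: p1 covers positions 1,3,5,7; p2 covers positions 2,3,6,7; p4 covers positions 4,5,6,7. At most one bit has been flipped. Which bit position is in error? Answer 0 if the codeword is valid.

s1: b1⊕b3⊕b5⊕b7 = 0⊕1⊕0⊕0 = 1
s2: b2⊕b3⊕b6⊕b7 = 1⊕1⊕0⊕0 = 0
s4: b4⊕b5⊕b6⊕b7 = 0⊕0⊕0⊕0 = 0
Syndrome (s4...s1) = 001 → position 1.

1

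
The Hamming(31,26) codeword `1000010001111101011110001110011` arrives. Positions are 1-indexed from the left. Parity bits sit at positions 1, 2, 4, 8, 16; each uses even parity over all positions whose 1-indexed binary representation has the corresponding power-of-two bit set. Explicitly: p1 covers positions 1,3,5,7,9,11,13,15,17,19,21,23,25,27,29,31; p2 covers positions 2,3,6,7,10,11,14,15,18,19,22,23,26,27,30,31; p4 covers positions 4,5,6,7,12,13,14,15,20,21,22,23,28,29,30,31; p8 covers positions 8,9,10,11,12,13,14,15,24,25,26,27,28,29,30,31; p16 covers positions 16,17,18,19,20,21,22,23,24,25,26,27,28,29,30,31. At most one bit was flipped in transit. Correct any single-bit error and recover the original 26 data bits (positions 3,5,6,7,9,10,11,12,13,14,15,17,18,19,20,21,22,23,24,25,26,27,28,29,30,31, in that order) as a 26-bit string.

00100111110011110001110011

s1: b1⊕b3⊕b5⊕b7⊕b9⊕b11⊕b13⊕b15⊕b17⊕b19⊕b21⊕b23⊕b25⊕b27⊕b29⊕b31 = 1⊕0⊕0⊕0⊕0⊕1⊕1⊕0⊕0⊕1⊕1⊕0⊕1⊕1⊕0⊕1 = 0
s2: b2⊕b3⊕b6⊕b7⊕b10⊕b11⊕b14⊕b15⊕b18⊕b19⊕b22⊕b23⊕b26⊕b27⊕b30⊕b31 = 0⊕0⊕1⊕0⊕1⊕1⊕1⊕0⊕1⊕1⊕0⊕0⊕1⊕1⊕1⊕1 = 0
s4: b4⊕b5⊕b6⊕b7⊕b12⊕b13⊕b14⊕b15⊕b20⊕b21⊕b22⊕b23⊕b28⊕b29⊕b30⊕b31 = 0⊕0⊕1⊕0⊕1⊕1⊕1⊕0⊕1⊕1⊕0⊕0⊕0⊕0⊕1⊕1 = 0
s8: b8⊕b9⊕b10⊕b11⊕b12⊕b13⊕b14⊕b15⊕b24⊕b25⊕b26⊕b27⊕b28⊕b29⊕b30⊕b31 = 0⊕0⊕1⊕1⊕1⊕1⊕1⊕0⊕0⊕1⊕1⊕1⊕0⊕0⊕1⊕1 = 0
s16: b16⊕b17⊕b18⊕b19⊕b20⊕b21⊕b22⊕b23⊕b24⊕b25⊕b26⊕b27⊕b28⊕b29⊕b30⊕b31 = 1⊕0⊕1⊕1⊕1⊕1⊕0⊕0⊕0⊕1⊕1⊕1⊕0⊕0⊕1⊕1 = 0
Syndrome (s16...s1) = 00000 → position 0 (no error).
No correction needed.
Data bits at positions 3,5,6,7,9,10,11,12,13,14,15,17,18,19,20,21,22,23,24,25,26,27,28,29,30,31: 00100111110011110001110011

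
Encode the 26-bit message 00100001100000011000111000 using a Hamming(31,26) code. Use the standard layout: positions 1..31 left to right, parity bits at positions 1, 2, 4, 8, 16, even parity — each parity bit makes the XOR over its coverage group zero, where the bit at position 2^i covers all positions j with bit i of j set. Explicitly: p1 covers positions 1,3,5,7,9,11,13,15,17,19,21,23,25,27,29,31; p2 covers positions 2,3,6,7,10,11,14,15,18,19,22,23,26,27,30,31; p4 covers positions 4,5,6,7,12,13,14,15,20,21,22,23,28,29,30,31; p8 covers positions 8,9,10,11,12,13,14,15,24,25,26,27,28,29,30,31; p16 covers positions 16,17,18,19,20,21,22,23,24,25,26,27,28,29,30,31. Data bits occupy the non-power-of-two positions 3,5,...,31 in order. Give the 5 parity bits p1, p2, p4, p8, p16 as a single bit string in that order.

Place data bits at non-power-of-two positions: b3=0, b5=0, b6=1, b7=0, b9=0, b10=0, b11=0, b12=1, b13=1, b14=0, b15=0, b17=0, b18=0, b19=0, b20=0, b21=1, b22=1, b23=0, b24=0, b25=0, b26=1, b27=1, b28=1, b29=0, b30=0, b31=0.
p1 = XOR of data positions {3,5,7,9,11,13,15,17,19,21,23,25,27,29,31} = 0⊕0⊕0⊕0⊕0⊕1⊕0⊕0⊕0⊕1⊕0⊕0⊕1⊕0⊕0 = 1
p2 = XOR of data positions {3,6,7,10,11,14,15,18,19,22,23,26,27,30,31} = 0⊕1⊕0⊕0⊕0⊕0⊕0⊕0⊕0⊕1⊕0⊕1⊕1⊕0⊕0 = 0
p4 = XOR of data positions {5,6,7,12,13,14,15,20,21,22,23,28,29,30,31} = 0⊕1⊕0⊕1⊕1⊕0⊕0⊕0⊕1⊕1⊕0⊕1⊕0⊕0⊕0 = 0
p8 = XOR of data positions {9,10,11,12,13,14,15,24,25,26,27,28,29,30,31} = 0⊕0⊕0⊕1⊕1⊕0⊕0⊕0⊕0⊕1⊕1⊕1⊕0⊕0⊕0 = 1
p16 = XOR of data positions {17,18,19,20,21,22,23,24,25,26,27,28,29,30,31} = 0⊕0⊕0⊕0⊕1⊕1⊕0⊕0⊕0⊕1⊕1⊕1⊕0⊕0⊕0 = 1
Parity bits p1,p2,p4,p8,p16 = 10011

10011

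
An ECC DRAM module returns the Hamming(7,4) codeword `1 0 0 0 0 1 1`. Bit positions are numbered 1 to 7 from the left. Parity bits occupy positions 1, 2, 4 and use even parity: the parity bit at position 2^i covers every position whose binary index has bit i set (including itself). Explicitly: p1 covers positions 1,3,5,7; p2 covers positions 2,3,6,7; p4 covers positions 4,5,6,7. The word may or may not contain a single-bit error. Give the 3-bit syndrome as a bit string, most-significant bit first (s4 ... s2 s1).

s1: b1⊕b3⊕b5⊕b7 = 1⊕0⊕0⊕1 = 0
s2: b2⊕b3⊕b6⊕b7 = 0⊕0⊕1⊕1 = 0
s4: b4⊕b5⊕b6⊕b7 = 0⊕0⊕1⊕1 = 0
Syndrome (s4...s1) = 000 → position 0 (no error).

000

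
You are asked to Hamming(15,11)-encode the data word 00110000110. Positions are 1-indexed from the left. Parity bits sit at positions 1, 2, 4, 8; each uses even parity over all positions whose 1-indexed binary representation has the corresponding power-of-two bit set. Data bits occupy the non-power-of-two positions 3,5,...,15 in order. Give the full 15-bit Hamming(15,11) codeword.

Place data bits at non-power-of-two positions: b3=0, b5=0, b6=1, b7=1, b9=0, b10=0, b11=0, b12=0, b13=1, b14=1, b15=0.
p1 = XOR of data positions {3,5,7,9,11,13,15} = 0⊕0⊕1⊕0⊕0⊕1⊕0 = 0
p2 = XOR of data positions {3,6,7,10,11,14,15} = 0⊕1⊕1⊕0⊕0⊕1⊕0 = 1
p4 = XOR of data positions {5,6,7,12,13,14,15} = 0⊕1⊕1⊕0⊕1⊕1⊕0 = 0
p8 = XOR of data positions {9,10,11,12,13,14,15} = 0⊕0⊕0⊕0⊕1⊕1⊕0 = 0
Codeword b1..b15 = 010001100000110

010001100000110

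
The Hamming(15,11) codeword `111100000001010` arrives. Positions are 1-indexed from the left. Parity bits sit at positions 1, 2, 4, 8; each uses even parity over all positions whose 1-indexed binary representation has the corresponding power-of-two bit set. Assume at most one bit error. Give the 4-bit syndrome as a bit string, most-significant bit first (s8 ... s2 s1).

0110

s1: b1⊕b3⊕b5⊕b7⊕b9⊕b11⊕b13⊕b15 = 1⊕1⊕0⊕0⊕0⊕0⊕0⊕0 = 0
s2: b2⊕b3⊕b6⊕b7⊕b10⊕b11⊕b14⊕b15 = 1⊕1⊕0⊕0⊕0⊕0⊕1⊕0 = 1
s4: b4⊕b5⊕b6⊕b7⊕b12⊕b13⊕b14⊕b15 = 1⊕0⊕0⊕0⊕1⊕0⊕1⊕0 = 1
s8: b8⊕b9⊕b10⊕b11⊕b12⊕b13⊕b14⊕b15 = 0⊕0⊕0⊕0⊕1⊕0⊕1⊕0 = 0
Syndrome (s8...s1) = 0110 → position 6.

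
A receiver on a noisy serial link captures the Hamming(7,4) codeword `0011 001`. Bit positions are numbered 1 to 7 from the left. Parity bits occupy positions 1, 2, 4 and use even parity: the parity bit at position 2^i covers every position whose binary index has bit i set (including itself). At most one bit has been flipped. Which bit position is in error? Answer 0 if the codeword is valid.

s1: b1⊕b3⊕b5⊕b7 = 0⊕1⊕0⊕1 = 0
s2: b2⊕b3⊕b6⊕b7 = 0⊕1⊕0⊕1 = 0
s4: b4⊕b5⊕b6⊕b7 = 1⊕0⊕0⊕1 = 0
Syndrome (s4...s1) = 000 → position 0 (no error).

0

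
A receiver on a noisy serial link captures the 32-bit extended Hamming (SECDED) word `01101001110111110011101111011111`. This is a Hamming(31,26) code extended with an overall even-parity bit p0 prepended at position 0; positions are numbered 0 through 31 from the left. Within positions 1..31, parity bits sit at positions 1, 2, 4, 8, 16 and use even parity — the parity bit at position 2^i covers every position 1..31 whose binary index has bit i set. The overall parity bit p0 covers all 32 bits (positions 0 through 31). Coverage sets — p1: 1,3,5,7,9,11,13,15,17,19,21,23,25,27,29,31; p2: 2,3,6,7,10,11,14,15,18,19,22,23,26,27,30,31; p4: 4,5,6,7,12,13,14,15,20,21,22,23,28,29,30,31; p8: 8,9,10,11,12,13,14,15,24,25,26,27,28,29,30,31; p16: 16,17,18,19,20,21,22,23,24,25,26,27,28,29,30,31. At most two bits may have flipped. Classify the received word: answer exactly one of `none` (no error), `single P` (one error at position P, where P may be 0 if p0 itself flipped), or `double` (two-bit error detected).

single 4

s1: b1⊕b3⊕b5⊕b7⊕b9⊕b11⊕b13⊕b15⊕b17⊕b19⊕b21⊕b23⊕b25⊕b27⊕b29⊕b31 = 1⊕0⊕0⊕1⊕1⊕1⊕1⊕1⊕0⊕1⊕0⊕1⊕1⊕1⊕1⊕1 = 0
s2: b2⊕b3⊕b6⊕b7⊕b10⊕b11⊕b14⊕b15⊕b18⊕b19⊕b22⊕b23⊕b26⊕b27⊕b30⊕b31 = 1⊕0⊕0⊕1⊕0⊕1⊕1⊕1⊕1⊕1⊕1⊕1⊕0⊕1⊕1⊕1 = 0
s4: b4⊕b5⊕b6⊕b7⊕b12⊕b13⊕b14⊕b15⊕b20⊕b21⊕b22⊕b23⊕b28⊕b29⊕b30⊕b31 = 1⊕0⊕0⊕1⊕1⊕1⊕1⊕1⊕1⊕0⊕1⊕1⊕1⊕1⊕1⊕1 = 1
s8: b8⊕b9⊕b10⊕b11⊕b12⊕b13⊕b14⊕b15⊕b24⊕b25⊕b26⊕b27⊕b28⊕b29⊕b30⊕b31 = 1⊕1⊕0⊕1⊕1⊕1⊕1⊕1⊕1⊕1⊕0⊕1⊕1⊕1⊕1⊕1 = 0
s16: b16⊕b17⊕b18⊕b19⊕b20⊕b21⊕b22⊕b23⊕b24⊕b25⊕b26⊕b27⊕b28⊕b29⊕b30⊕b31 = 0⊕0⊕1⊕1⊕1⊕0⊕1⊕1⊕1⊕1⊕0⊕1⊕1⊕1⊕1⊕1 = 0
Syndrome (s16...s1) = 00100 → position 4.
Overall parity (XOR of all 32 bits, including p0): 0⊕1⊕1⊕0⊕1⊕0⊕0⊕1⊕1⊕1⊕0⊕1⊕1⊕1⊕1⊕1⊕0⊕0⊕1⊕1⊕1⊕0⊕1⊕1⊕1⊕1⊕0⊕1⊕1⊕1⊕1⊕1 = 1
Overall=1, syndrome position=4 → single-bit error at position 4.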